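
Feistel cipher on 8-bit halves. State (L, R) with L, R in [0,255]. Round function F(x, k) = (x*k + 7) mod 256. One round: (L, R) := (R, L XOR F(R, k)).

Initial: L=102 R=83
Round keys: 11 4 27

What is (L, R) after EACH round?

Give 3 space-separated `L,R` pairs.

Answer: 83,254 254,172 172,213

Derivation:
Round 1 (k=11): L=83 R=254
Round 2 (k=4): L=254 R=172
Round 3 (k=27): L=172 R=213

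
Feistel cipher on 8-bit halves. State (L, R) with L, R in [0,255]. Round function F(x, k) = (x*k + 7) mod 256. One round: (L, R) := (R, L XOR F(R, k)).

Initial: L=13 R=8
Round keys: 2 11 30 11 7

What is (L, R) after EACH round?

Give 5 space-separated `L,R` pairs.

Round 1 (k=2): L=8 R=26
Round 2 (k=11): L=26 R=45
Round 3 (k=30): L=45 R=87
Round 4 (k=11): L=87 R=233
Round 5 (k=7): L=233 R=49

Answer: 8,26 26,45 45,87 87,233 233,49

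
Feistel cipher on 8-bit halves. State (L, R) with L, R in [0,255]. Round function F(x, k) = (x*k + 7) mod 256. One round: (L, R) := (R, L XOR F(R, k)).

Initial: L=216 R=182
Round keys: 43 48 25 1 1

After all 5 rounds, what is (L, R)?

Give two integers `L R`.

Round 1 (k=43): L=182 R=65
Round 2 (k=48): L=65 R=129
Round 3 (k=25): L=129 R=225
Round 4 (k=1): L=225 R=105
Round 5 (k=1): L=105 R=145

Answer: 105 145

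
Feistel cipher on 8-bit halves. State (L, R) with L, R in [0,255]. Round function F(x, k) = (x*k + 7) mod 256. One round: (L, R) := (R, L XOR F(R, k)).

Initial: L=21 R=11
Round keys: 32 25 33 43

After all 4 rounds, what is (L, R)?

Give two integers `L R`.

Round 1 (k=32): L=11 R=114
Round 2 (k=25): L=114 R=34
Round 3 (k=33): L=34 R=27
Round 4 (k=43): L=27 R=178

Answer: 27 178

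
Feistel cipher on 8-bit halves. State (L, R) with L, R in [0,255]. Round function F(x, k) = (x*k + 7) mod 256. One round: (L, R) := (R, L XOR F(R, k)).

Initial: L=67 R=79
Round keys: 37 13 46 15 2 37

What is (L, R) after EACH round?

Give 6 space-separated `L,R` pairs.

Answer: 79,49 49,203 203,176 176,156 156,143 143,46

Derivation:
Round 1 (k=37): L=79 R=49
Round 2 (k=13): L=49 R=203
Round 3 (k=46): L=203 R=176
Round 4 (k=15): L=176 R=156
Round 5 (k=2): L=156 R=143
Round 6 (k=37): L=143 R=46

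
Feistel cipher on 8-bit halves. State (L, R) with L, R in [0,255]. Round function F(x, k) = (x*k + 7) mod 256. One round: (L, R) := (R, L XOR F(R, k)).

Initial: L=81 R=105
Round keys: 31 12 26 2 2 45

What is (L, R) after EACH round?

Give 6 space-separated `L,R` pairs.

Round 1 (k=31): L=105 R=239
Round 2 (k=12): L=239 R=82
Round 3 (k=26): L=82 R=180
Round 4 (k=2): L=180 R=61
Round 5 (k=2): L=61 R=53
Round 6 (k=45): L=53 R=101

Answer: 105,239 239,82 82,180 180,61 61,53 53,101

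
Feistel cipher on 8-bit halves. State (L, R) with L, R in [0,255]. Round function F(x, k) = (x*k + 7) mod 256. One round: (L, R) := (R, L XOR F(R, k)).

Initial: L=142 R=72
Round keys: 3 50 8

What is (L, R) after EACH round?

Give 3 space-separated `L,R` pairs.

Round 1 (k=3): L=72 R=81
Round 2 (k=50): L=81 R=145
Round 3 (k=8): L=145 R=222

Answer: 72,81 81,145 145,222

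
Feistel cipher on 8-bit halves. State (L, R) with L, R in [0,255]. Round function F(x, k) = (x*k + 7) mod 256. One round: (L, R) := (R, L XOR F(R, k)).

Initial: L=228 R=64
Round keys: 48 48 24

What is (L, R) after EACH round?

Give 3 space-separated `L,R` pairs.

Round 1 (k=48): L=64 R=227
Round 2 (k=48): L=227 R=215
Round 3 (k=24): L=215 R=204

Answer: 64,227 227,215 215,204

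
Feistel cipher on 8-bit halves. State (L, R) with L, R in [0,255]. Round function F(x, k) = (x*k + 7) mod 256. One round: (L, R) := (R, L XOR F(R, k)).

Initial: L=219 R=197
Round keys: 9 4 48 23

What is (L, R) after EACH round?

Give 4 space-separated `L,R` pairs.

Answer: 197,47 47,6 6,8 8,185

Derivation:
Round 1 (k=9): L=197 R=47
Round 2 (k=4): L=47 R=6
Round 3 (k=48): L=6 R=8
Round 4 (k=23): L=8 R=185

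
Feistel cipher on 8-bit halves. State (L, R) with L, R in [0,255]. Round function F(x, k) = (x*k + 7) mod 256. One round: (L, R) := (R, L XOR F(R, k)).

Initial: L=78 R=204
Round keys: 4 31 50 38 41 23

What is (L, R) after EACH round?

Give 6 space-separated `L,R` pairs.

Round 1 (k=4): L=204 R=121
Round 2 (k=31): L=121 R=98
Round 3 (k=50): L=98 R=82
Round 4 (k=38): L=82 R=81
Round 5 (k=41): L=81 R=82
Round 6 (k=23): L=82 R=52

Answer: 204,121 121,98 98,82 82,81 81,82 82,52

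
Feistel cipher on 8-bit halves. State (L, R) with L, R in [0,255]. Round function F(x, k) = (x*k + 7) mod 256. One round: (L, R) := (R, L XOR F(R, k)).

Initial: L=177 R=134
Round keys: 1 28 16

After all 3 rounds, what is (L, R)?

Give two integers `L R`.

Answer: 17 43

Derivation:
Round 1 (k=1): L=134 R=60
Round 2 (k=28): L=60 R=17
Round 3 (k=16): L=17 R=43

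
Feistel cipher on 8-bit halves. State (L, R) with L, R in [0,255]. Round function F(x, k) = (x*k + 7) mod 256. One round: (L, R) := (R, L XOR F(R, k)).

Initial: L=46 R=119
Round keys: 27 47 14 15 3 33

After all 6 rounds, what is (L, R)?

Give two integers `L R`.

Answer: 10 69

Derivation:
Round 1 (k=27): L=119 R=186
Round 2 (k=47): L=186 R=90
Round 3 (k=14): L=90 R=73
Round 4 (k=15): L=73 R=20
Round 5 (k=3): L=20 R=10
Round 6 (k=33): L=10 R=69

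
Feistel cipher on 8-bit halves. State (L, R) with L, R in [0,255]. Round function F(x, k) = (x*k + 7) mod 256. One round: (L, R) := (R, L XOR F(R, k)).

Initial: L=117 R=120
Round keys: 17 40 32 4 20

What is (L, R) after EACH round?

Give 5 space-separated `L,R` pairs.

Answer: 120,138 138,239 239,109 109,84 84,250

Derivation:
Round 1 (k=17): L=120 R=138
Round 2 (k=40): L=138 R=239
Round 3 (k=32): L=239 R=109
Round 4 (k=4): L=109 R=84
Round 5 (k=20): L=84 R=250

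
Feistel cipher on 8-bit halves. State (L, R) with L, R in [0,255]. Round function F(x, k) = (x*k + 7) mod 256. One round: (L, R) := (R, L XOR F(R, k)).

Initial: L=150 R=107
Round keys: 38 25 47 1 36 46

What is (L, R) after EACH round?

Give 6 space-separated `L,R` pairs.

Round 1 (k=38): L=107 R=127
Round 2 (k=25): L=127 R=5
Round 3 (k=47): L=5 R=141
Round 4 (k=1): L=141 R=145
Round 5 (k=36): L=145 R=230
Round 6 (k=46): L=230 R=202

Answer: 107,127 127,5 5,141 141,145 145,230 230,202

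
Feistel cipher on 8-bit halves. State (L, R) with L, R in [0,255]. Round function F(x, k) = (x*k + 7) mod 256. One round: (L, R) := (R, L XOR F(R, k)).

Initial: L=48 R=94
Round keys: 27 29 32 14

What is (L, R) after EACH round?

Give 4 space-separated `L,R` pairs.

Round 1 (k=27): L=94 R=193
Round 2 (k=29): L=193 R=186
Round 3 (k=32): L=186 R=134
Round 4 (k=14): L=134 R=225

Answer: 94,193 193,186 186,134 134,225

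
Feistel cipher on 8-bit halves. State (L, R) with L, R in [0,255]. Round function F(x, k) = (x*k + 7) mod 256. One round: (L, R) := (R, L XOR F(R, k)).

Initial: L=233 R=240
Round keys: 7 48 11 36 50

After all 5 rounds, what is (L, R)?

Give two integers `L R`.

Round 1 (k=7): L=240 R=126
Round 2 (k=48): L=126 R=87
Round 3 (k=11): L=87 R=186
Round 4 (k=36): L=186 R=120
Round 5 (k=50): L=120 R=205

Answer: 120 205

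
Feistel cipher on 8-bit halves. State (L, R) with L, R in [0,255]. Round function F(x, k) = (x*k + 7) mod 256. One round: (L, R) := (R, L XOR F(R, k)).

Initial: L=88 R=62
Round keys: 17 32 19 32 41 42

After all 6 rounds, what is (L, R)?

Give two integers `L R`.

Round 1 (k=17): L=62 R=125
Round 2 (k=32): L=125 R=153
Round 3 (k=19): L=153 R=31
Round 4 (k=32): L=31 R=126
Round 5 (k=41): L=126 R=42
Round 6 (k=42): L=42 R=149

Answer: 42 149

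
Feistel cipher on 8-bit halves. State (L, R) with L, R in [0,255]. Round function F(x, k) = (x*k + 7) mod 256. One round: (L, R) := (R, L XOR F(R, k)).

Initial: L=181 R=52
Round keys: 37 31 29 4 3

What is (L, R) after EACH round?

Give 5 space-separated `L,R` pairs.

Round 1 (k=37): L=52 R=62
Round 2 (k=31): L=62 R=189
Round 3 (k=29): L=189 R=78
Round 4 (k=4): L=78 R=130
Round 5 (k=3): L=130 R=195

Answer: 52,62 62,189 189,78 78,130 130,195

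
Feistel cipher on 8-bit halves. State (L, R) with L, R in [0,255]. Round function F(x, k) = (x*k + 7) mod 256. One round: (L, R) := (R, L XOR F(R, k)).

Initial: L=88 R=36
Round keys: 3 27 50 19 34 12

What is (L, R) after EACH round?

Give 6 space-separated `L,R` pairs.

Answer: 36,43 43,180 180,4 4,231 231,177 177,180

Derivation:
Round 1 (k=3): L=36 R=43
Round 2 (k=27): L=43 R=180
Round 3 (k=50): L=180 R=4
Round 4 (k=19): L=4 R=231
Round 5 (k=34): L=231 R=177
Round 6 (k=12): L=177 R=180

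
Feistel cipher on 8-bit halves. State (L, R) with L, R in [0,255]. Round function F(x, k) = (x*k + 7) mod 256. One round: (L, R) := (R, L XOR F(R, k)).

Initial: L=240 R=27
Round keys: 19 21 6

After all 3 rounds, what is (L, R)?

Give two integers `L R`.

Answer: 68 103

Derivation:
Round 1 (k=19): L=27 R=248
Round 2 (k=21): L=248 R=68
Round 3 (k=6): L=68 R=103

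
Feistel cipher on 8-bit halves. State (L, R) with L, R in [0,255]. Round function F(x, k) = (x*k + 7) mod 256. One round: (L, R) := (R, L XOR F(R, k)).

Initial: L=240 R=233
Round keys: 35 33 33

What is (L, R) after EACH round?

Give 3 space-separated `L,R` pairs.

Round 1 (k=35): L=233 R=18
Round 2 (k=33): L=18 R=176
Round 3 (k=33): L=176 R=165

Answer: 233,18 18,176 176,165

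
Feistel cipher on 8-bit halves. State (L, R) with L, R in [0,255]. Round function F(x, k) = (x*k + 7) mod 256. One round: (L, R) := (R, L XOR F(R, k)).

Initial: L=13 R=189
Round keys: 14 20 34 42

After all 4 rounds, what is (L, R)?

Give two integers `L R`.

Round 1 (k=14): L=189 R=80
Round 2 (k=20): L=80 R=250
Round 3 (k=34): L=250 R=107
Round 4 (k=42): L=107 R=111

Answer: 107 111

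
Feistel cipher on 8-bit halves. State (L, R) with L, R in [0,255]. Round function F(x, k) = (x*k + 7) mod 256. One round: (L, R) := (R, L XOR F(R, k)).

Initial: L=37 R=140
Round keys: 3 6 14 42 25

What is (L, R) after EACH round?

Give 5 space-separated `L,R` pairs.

Round 1 (k=3): L=140 R=142
Round 2 (k=6): L=142 R=215
Round 3 (k=14): L=215 R=71
Round 4 (k=42): L=71 R=122
Round 5 (k=25): L=122 R=182

Answer: 140,142 142,215 215,71 71,122 122,182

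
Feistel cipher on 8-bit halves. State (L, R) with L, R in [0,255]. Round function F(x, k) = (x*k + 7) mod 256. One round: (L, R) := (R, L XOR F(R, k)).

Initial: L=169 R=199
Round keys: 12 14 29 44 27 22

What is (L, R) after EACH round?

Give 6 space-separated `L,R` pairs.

Answer: 199,242 242,132 132,9 9,23 23,125 125,210

Derivation:
Round 1 (k=12): L=199 R=242
Round 2 (k=14): L=242 R=132
Round 3 (k=29): L=132 R=9
Round 4 (k=44): L=9 R=23
Round 5 (k=27): L=23 R=125
Round 6 (k=22): L=125 R=210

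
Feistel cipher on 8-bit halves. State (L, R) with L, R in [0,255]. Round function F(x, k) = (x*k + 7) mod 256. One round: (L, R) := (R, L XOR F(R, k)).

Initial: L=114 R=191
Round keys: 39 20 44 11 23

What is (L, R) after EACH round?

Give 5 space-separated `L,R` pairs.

Answer: 191,82 82,208 208,149 149,190 190,140

Derivation:
Round 1 (k=39): L=191 R=82
Round 2 (k=20): L=82 R=208
Round 3 (k=44): L=208 R=149
Round 4 (k=11): L=149 R=190
Round 5 (k=23): L=190 R=140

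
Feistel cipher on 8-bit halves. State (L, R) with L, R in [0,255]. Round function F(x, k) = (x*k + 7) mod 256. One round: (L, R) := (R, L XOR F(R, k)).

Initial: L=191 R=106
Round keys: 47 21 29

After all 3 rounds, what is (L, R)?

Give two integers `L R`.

Answer: 155 84

Derivation:
Round 1 (k=47): L=106 R=194
Round 2 (k=21): L=194 R=155
Round 3 (k=29): L=155 R=84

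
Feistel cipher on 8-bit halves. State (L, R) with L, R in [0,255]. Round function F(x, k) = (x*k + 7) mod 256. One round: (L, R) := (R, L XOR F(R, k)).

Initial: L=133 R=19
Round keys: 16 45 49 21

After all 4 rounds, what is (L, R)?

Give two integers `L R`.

Answer: 27 124

Derivation:
Round 1 (k=16): L=19 R=178
Round 2 (k=45): L=178 R=66
Round 3 (k=49): L=66 R=27
Round 4 (k=21): L=27 R=124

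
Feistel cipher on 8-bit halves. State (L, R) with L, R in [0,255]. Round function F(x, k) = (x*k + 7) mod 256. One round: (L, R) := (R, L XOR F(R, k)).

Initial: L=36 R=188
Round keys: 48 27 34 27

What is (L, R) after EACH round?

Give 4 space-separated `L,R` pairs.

Answer: 188,99 99,196 196,108 108,175

Derivation:
Round 1 (k=48): L=188 R=99
Round 2 (k=27): L=99 R=196
Round 3 (k=34): L=196 R=108
Round 4 (k=27): L=108 R=175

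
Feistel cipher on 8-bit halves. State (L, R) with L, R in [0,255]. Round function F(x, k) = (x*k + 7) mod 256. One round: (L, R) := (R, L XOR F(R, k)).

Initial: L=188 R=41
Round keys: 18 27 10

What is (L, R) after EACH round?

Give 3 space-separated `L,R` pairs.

Answer: 41,85 85,215 215,56

Derivation:
Round 1 (k=18): L=41 R=85
Round 2 (k=27): L=85 R=215
Round 3 (k=10): L=215 R=56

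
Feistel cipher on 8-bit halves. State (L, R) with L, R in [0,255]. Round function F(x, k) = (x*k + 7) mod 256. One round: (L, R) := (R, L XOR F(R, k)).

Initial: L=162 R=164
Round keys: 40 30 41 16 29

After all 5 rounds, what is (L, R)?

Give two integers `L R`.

Round 1 (k=40): L=164 R=5
Round 2 (k=30): L=5 R=57
Round 3 (k=41): L=57 R=45
Round 4 (k=16): L=45 R=238
Round 5 (k=29): L=238 R=208

Answer: 238 208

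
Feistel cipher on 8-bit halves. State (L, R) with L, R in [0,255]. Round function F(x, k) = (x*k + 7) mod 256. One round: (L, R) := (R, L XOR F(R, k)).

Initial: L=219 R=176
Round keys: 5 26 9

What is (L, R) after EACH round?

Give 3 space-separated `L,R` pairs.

Answer: 176,172 172,207 207,226

Derivation:
Round 1 (k=5): L=176 R=172
Round 2 (k=26): L=172 R=207
Round 3 (k=9): L=207 R=226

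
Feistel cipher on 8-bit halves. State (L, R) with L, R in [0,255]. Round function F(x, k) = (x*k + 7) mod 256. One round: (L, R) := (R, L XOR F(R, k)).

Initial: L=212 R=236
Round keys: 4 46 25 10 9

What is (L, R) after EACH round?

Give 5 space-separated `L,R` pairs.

Round 1 (k=4): L=236 R=99
Round 2 (k=46): L=99 R=61
Round 3 (k=25): L=61 R=159
Round 4 (k=10): L=159 R=0
Round 5 (k=9): L=0 R=152

Answer: 236,99 99,61 61,159 159,0 0,152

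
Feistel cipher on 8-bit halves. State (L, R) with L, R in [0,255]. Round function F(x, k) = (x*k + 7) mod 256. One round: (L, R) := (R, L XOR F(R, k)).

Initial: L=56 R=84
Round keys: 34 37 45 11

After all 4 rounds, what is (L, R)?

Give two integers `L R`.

Round 1 (k=34): L=84 R=23
Round 2 (k=37): L=23 R=14
Round 3 (k=45): L=14 R=106
Round 4 (k=11): L=106 R=155

Answer: 106 155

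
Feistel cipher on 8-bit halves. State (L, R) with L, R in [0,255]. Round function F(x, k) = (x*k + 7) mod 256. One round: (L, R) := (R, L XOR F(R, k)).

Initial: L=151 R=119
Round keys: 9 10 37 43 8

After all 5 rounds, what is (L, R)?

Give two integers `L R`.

Round 1 (k=9): L=119 R=161
Round 2 (k=10): L=161 R=38
Round 3 (k=37): L=38 R=36
Round 4 (k=43): L=36 R=53
Round 5 (k=8): L=53 R=139

Answer: 53 139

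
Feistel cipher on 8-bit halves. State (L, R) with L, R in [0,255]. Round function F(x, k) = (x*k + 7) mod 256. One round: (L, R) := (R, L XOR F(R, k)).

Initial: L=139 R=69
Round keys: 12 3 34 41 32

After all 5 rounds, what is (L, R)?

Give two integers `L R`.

Answer: 168 180

Derivation:
Round 1 (k=12): L=69 R=200
Round 2 (k=3): L=200 R=26
Round 3 (k=34): L=26 R=179
Round 4 (k=41): L=179 R=168
Round 5 (k=32): L=168 R=180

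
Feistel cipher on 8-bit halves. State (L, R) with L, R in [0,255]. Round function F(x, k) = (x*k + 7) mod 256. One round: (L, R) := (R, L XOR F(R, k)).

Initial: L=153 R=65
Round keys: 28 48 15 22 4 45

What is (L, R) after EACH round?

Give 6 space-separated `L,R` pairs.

Answer: 65,186 186,166 166,123 123,63 63,120 120,32

Derivation:
Round 1 (k=28): L=65 R=186
Round 2 (k=48): L=186 R=166
Round 3 (k=15): L=166 R=123
Round 4 (k=22): L=123 R=63
Round 5 (k=4): L=63 R=120
Round 6 (k=45): L=120 R=32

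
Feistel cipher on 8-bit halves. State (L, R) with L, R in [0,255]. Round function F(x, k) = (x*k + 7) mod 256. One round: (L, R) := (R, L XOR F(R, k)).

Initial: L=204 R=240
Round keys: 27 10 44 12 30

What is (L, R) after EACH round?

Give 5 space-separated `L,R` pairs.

Round 1 (k=27): L=240 R=155
Round 2 (k=10): L=155 R=229
Round 3 (k=44): L=229 R=248
Round 4 (k=12): L=248 R=66
Round 5 (k=30): L=66 R=59

Answer: 240,155 155,229 229,248 248,66 66,59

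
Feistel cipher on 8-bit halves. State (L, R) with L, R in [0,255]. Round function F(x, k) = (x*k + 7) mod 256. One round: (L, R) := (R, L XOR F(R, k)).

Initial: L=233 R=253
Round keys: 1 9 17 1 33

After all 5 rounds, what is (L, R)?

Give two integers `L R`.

Answer: 253 241

Derivation:
Round 1 (k=1): L=253 R=237
Round 2 (k=9): L=237 R=161
Round 3 (k=17): L=161 R=85
Round 4 (k=1): L=85 R=253
Round 5 (k=33): L=253 R=241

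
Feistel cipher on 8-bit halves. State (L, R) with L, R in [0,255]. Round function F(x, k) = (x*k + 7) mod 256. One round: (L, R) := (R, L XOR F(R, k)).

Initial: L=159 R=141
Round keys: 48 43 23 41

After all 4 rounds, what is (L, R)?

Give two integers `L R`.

Round 1 (k=48): L=141 R=232
Round 2 (k=43): L=232 R=114
Round 3 (k=23): L=114 R=173
Round 4 (k=41): L=173 R=206

Answer: 173 206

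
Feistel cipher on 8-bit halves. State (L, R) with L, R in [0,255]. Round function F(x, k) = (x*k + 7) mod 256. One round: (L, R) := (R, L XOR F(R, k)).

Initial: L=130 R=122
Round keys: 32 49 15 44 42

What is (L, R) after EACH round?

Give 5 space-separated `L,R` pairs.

Round 1 (k=32): L=122 R=197
Round 2 (k=49): L=197 R=198
Round 3 (k=15): L=198 R=100
Round 4 (k=44): L=100 R=241
Round 5 (k=42): L=241 R=245

Answer: 122,197 197,198 198,100 100,241 241,245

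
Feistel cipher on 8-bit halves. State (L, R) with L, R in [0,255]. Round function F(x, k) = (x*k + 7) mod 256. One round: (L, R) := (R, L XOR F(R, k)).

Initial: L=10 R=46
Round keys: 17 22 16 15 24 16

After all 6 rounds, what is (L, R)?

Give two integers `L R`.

Round 1 (k=17): L=46 R=31
Round 2 (k=22): L=31 R=159
Round 3 (k=16): L=159 R=232
Round 4 (k=15): L=232 R=0
Round 5 (k=24): L=0 R=239
Round 6 (k=16): L=239 R=247

Answer: 239 247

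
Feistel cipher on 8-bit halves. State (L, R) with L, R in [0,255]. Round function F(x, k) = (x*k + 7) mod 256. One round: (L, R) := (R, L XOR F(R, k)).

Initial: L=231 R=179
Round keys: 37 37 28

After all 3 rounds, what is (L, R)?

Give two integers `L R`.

Answer: 159 106

Derivation:
Round 1 (k=37): L=179 R=1
Round 2 (k=37): L=1 R=159
Round 3 (k=28): L=159 R=106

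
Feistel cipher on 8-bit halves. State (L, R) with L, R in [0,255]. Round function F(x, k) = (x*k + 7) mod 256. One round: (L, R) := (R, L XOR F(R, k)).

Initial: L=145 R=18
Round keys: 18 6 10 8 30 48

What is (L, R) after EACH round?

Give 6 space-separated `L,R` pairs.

Round 1 (k=18): L=18 R=218
Round 2 (k=6): L=218 R=49
Round 3 (k=10): L=49 R=43
Round 4 (k=8): L=43 R=110
Round 5 (k=30): L=110 R=192
Round 6 (k=48): L=192 R=105

Answer: 18,218 218,49 49,43 43,110 110,192 192,105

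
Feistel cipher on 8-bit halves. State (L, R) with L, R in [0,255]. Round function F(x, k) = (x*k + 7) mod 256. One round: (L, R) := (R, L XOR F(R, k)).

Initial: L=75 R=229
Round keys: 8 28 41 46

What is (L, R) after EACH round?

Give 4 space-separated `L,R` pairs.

Answer: 229,100 100,18 18,141 141,79

Derivation:
Round 1 (k=8): L=229 R=100
Round 2 (k=28): L=100 R=18
Round 3 (k=41): L=18 R=141
Round 4 (k=46): L=141 R=79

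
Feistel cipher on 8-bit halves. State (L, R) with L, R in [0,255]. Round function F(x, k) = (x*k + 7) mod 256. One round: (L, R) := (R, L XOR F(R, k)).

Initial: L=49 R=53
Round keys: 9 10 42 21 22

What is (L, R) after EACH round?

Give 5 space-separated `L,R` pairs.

Round 1 (k=9): L=53 R=213
Round 2 (k=10): L=213 R=108
Round 3 (k=42): L=108 R=106
Round 4 (k=21): L=106 R=213
Round 5 (k=22): L=213 R=63

Answer: 53,213 213,108 108,106 106,213 213,63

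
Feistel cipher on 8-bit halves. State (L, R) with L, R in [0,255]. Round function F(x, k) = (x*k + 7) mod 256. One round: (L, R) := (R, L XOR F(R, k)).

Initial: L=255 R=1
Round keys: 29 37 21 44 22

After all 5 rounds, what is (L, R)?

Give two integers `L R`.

Round 1 (k=29): L=1 R=219
Round 2 (k=37): L=219 R=175
Round 3 (k=21): L=175 R=185
Round 4 (k=44): L=185 R=124
Round 5 (k=22): L=124 R=22

Answer: 124 22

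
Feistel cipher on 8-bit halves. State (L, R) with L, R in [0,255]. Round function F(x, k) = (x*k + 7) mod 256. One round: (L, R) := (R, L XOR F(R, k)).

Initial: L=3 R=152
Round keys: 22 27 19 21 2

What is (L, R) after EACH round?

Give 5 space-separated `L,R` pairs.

Round 1 (k=22): L=152 R=20
Round 2 (k=27): L=20 R=187
Round 3 (k=19): L=187 R=252
Round 4 (k=21): L=252 R=8
Round 5 (k=2): L=8 R=235

Answer: 152,20 20,187 187,252 252,8 8,235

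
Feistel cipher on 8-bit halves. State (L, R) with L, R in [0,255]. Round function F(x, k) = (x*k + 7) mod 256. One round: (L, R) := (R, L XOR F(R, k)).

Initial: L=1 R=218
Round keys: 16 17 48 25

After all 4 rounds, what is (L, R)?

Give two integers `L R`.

Answer: 241 71

Derivation:
Round 1 (k=16): L=218 R=166
Round 2 (k=17): L=166 R=215
Round 3 (k=48): L=215 R=241
Round 4 (k=25): L=241 R=71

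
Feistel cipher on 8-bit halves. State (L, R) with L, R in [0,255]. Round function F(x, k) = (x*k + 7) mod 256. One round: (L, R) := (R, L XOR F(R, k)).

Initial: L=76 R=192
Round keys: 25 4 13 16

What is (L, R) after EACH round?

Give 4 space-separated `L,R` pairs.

Round 1 (k=25): L=192 R=139
Round 2 (k=4): L=139 R=243
Round 3 (k=13): L=243 R=213
Round 4 (k=16): L=213 R=164

Answer: 192,139 139,243 243,213 213,164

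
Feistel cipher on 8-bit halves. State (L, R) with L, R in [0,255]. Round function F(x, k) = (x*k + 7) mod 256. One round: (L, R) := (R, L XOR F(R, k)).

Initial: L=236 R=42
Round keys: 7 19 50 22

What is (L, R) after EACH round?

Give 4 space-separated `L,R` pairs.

Round 1 (k=7): L=42 R=193
Round 2 (k=19): L=193 R=112
Round 3 (k=50): L=112 R=38
Round 4 (k=22): L=38 R=59

Answer: 42,193 193,112 112,38 38,59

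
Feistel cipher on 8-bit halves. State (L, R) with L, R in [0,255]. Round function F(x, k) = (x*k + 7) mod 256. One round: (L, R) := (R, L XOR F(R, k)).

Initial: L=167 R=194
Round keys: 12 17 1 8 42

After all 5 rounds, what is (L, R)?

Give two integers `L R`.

Answer: 26 247

Derivation:
Round 1 (k=12): L=194 R=184
Round 2 (k=17): L=184 R=253
Round 3 (k=1): L=253 R=188
Round 4 (k=8): L=188 R=26
Round 5 (k=42): L=26 R=247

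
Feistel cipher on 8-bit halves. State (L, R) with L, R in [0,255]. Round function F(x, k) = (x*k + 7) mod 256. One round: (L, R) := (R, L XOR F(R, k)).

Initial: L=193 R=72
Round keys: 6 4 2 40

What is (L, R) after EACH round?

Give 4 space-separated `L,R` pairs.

Round 1 (k=6): L=72 R=118
Round 2 (k=4): L=118 R=151
Round 3 (k=2): L=151 R=67
Round 4 (k=40): L=67 R=232

Answer: 72,118 118,151 151,67 67,232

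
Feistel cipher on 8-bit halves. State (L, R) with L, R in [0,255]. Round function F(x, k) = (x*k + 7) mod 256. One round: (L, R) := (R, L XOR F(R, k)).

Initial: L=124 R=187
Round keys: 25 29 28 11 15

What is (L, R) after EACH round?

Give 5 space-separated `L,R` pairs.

Answer: 187,54 54,158 158,121 121,164 164,218

Derivation:
Round 1 (k=25): L=187 R=54
Round 2 (k=29): L=54 R=158
Round 3 (k=28): L=158 R=121
Round 4 (k=11): L=121 R=164
Round 5 (k=15): L=164 R=218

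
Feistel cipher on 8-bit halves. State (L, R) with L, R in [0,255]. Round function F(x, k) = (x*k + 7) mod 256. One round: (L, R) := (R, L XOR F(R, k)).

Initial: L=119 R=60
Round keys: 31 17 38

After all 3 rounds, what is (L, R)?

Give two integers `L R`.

Answer: 63 93

Derivation:
Round 1 (k=31): L=60 R=60
Round 2 (k=17): L=60 R=63
Round 3 (k=38): L=63 R=93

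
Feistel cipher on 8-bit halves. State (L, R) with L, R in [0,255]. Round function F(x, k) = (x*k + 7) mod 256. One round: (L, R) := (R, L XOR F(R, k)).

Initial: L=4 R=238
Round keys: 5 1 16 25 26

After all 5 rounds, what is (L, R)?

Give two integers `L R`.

Round 1 (k=5): L=238 R=169
Round 2 (k=1): L=169 R=94
Round 3 (k=16): L=94 R=78
Round 4 (k=25): L=78 R=251
Round 5 (k=26): L=251 R=203

Answer: 251 203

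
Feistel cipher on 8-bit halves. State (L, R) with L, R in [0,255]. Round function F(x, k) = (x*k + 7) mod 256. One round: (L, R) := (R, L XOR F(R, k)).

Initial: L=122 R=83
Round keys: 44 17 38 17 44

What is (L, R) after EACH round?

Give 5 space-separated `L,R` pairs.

Answer: 83,49 49,27 27,56 56,164 164,15

Derivation:
Round 1 (k=44): L=83 R=49
Round 2 (k=17): L=49 R=27
Round 3 (k=38): L=27 R=56
Round 4 (k=17): L=56 R=164
Round 5 (k=44): L=164 R=15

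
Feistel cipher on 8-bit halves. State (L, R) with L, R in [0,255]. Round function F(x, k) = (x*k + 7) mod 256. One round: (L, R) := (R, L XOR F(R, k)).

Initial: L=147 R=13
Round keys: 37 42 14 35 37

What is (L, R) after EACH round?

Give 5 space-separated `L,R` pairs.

Answer: 13,123 123,56 56,108 108,243 243,74

Derivation:
Round 1 (k=37): L=13 R=123
Round 2 (k=42): L=123 R=56
Round 3 (k=14): L=56 R=108
Round 4 (k=35): L=108 R=243
Round 5 (k=37): L=243 R=74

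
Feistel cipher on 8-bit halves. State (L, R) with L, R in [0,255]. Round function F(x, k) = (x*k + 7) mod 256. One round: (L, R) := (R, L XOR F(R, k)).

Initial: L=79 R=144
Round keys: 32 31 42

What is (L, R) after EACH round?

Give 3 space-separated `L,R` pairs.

Answer: 144,72 72,47 47,245

Derivation:
Round 1 (k=32): L=144 R=72
Round 2 (k=31): L=72 R=47
Round 3 (k=42): L=47 R=245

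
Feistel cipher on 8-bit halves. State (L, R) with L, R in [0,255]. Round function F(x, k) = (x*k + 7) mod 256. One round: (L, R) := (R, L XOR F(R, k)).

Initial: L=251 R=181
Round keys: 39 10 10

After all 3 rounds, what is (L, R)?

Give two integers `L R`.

Answer: 100 142

Derivation:
Round 1 (k=39): L=181 R=97
Round 2 (k=10): L=97 R=100
Round 3 (k=10): L=100 R=142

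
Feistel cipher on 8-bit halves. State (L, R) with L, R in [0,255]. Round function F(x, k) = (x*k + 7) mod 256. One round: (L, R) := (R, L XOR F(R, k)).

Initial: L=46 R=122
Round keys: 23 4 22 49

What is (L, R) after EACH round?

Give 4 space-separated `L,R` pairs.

Round 1 (k=23): L=122 R=211
Round 2 (k=4): L=211 R=41
Round 3 (k=22): L=41 R=94
Round 4 (k=49): L=94 R=44

Answer: 122,211 211,41 41,94 94,44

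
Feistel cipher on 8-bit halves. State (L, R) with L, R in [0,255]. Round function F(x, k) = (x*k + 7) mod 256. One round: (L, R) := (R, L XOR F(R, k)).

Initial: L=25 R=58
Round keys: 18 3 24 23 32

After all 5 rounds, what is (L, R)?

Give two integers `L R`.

Round 1 (k=18): L=58 R=2
Round 2 (k=3): L=2 R=55
Round 3 (k=24): L=55 R=45
Round 4 (k=23): L=45 R=37
Round 5 (k=32): L=37 R=138

Answer: 37 138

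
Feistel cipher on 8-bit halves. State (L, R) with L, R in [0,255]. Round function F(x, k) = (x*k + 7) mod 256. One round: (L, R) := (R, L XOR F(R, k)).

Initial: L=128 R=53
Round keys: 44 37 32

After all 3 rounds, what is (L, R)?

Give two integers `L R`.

Round 1 (k=44): L=53 R=163
Round 2 (k=37): L=163 R=163
Round 3 (k=32): L=163 R=196

Answer: 163 196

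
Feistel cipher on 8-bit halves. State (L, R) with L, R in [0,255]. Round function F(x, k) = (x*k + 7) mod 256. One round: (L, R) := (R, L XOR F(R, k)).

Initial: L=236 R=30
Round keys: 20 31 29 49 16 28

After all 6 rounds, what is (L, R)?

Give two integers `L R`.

Round 1 (k=20): L=30 R=179
Round 2 (k=31): L=179 R=170
Round 3 (k=29): L=170 R=250
Round 4 (k=49): L=250 R=75
Round 5 (k=16): L=75 R=77
Round 6 (k=28): L=77 R=56

Answer: 77 56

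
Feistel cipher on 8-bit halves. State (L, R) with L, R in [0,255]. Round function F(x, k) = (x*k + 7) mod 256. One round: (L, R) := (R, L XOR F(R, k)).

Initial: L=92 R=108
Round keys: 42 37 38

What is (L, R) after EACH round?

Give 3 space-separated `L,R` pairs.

Answer: 108,227 227,186 186,64

Derivation:
Round 1 (k=42): L=108 R=227
Round 2 (k=37): L=227 R=186
Round 3 (k=38): L=186 R=64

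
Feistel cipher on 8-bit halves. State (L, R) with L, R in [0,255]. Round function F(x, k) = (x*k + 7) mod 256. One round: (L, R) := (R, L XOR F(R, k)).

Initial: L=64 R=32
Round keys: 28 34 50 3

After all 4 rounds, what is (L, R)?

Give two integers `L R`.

Round 1 (k=28): L=32 R=199
Round 2 (k=34): L=199 R=85
Round 3 (k=50): L=85 R=102
Round 4 (k=3): L=102 R=108

Answer: 102 108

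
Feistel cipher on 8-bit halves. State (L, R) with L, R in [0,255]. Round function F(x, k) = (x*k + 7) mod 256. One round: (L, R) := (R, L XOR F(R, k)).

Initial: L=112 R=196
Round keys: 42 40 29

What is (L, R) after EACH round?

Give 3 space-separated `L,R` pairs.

Answer: 196,95 95,27 27,73

Derivation:
Round 1 (k=42): L=196 R=95
Round 2 (k=40): L=95 R=27
Round 3 (k=29): L=27 R=73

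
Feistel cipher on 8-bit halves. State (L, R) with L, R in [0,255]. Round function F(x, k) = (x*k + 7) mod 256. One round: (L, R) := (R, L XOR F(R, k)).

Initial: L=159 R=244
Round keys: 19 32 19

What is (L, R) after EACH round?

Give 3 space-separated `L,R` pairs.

Round 1 (k=19): L=244 R=188
Round 2 (k=32): L=188 R=115
Round 3 (k=19): L=115 R=44

Answer: 244,188 188,115 115,44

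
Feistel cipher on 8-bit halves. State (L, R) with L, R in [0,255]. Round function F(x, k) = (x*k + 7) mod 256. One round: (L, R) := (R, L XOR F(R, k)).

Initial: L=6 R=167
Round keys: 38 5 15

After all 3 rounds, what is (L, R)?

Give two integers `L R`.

Answer: 157 237

Derivation:
Round 1 (k=38): L=167 R=215
Round 2 (k=5): L=215 R=157
Round 3 (k=15): L=157 R=237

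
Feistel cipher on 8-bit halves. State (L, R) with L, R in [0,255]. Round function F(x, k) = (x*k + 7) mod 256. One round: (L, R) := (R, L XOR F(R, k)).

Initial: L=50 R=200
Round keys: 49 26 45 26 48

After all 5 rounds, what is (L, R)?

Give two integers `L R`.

Answer: 224 158

Derivation:
Round 1 (k=49): L=200 R=125
Round 2 (k=26): L=125 R=113
Round 3 (k=45): L=113 R=153
Round 4 (k=26): L=153 R=224
Round 5 (k=48): L=224 R=158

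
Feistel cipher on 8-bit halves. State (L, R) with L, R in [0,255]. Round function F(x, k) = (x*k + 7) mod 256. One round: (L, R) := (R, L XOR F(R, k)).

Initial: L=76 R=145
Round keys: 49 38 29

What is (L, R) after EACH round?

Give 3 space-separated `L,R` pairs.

Answer: 145,132 132,14 14,25

Derivation:
Round 1 (k=49): L=145 R=132
Round 2 (k=38): L=132 R=14
Round 3 (k=29): L=14 R=25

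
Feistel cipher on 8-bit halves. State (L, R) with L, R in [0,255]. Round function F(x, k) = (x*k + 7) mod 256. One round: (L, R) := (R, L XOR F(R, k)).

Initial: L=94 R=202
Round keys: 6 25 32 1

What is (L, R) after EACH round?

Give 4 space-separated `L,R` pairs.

Round 1 (k=6): L=202 R=157
Round 2 (k=25): L=157 R=150
Round 3 (k=32): L=150 R=90
Round 4 (k=1): L=90 R=247

Answer: 202,157 157,150 150,90 90,247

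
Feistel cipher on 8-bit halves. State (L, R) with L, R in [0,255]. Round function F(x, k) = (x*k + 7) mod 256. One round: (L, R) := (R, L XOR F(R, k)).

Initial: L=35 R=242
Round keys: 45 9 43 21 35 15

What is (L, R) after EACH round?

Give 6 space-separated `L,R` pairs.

Round 1 (k=45): L=242 R=178
Round 2 (k=9): L=178 R=187
Round 3 (k=43): L=187 R=194
Round 4 (k=21): L=194 R=74
Round 5 (k=35): L=74 R=231
Round 6 (k=15): L=231 R=218

Answer: 242,178 178,187 187,194 194,74 74,231 231,218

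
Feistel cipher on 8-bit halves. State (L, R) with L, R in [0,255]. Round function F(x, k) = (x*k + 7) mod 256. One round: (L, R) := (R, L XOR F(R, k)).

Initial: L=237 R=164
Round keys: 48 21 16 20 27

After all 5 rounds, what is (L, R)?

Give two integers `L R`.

Round 1 (k=48): L=164 R=42
Round 2 (k=21): L=42 R=221
Round 3 (k=16): L=221 R=253
Round 4 (k=20): L=253 R=22
Round 5 (k=27): L=22 R=164

Answer: 22 164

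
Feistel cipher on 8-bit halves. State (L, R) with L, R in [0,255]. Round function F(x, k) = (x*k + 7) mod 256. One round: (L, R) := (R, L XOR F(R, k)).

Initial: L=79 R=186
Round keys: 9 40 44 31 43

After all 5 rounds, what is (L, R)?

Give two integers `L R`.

Round 1 (k=9): L=186 R=222
Round 2 (k=40): L=222 R=13
Round 3 (k=44): L=13 R=157
Round 4 (k=31): L=157 R=7
Round 5 (k=43): L=7 R=169

Answer: 7 169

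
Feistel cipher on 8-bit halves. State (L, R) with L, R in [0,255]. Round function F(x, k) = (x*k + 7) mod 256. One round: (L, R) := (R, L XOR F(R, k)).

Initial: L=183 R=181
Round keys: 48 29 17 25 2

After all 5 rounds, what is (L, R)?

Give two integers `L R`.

Round 1 (k=48): L=181 R=64
Round 2 (k=29): L=64 R=242
Round 3 (k=17): L=242 R=89
Round 4 (k=25): L=89 R=74
Round 5 (k=2): L=74 R=194

Answer: 74 194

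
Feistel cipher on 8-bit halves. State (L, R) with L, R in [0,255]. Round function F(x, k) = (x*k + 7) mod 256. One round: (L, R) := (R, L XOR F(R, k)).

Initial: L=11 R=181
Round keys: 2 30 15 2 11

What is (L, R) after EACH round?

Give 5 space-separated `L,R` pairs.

Answer: 181,122 122,230 230,251 251,27 27,203

Derivation:
Round 1 (k=2): L=181 R=122
Round 2 (k=30): L=122 R=230
Round 3 (k=15): L=230 R=251
Round 4 (k=2): L=251 R=27
Round 5 (k=11): L=27 R=203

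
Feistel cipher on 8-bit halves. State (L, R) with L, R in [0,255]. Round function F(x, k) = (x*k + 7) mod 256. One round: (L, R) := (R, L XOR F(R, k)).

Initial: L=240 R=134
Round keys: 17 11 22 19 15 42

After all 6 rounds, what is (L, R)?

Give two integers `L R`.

Round 1 (k=17): L=134 R=29
Round 2 (k=11): L=29 R=192
Round 3 (k=22): L=192 R=154
Round 4 (k=19): L=154 R=181
Round 5 (k=15): L=181 R=56
Round 6 (k=42): L=56 R=130

Answer: 56 130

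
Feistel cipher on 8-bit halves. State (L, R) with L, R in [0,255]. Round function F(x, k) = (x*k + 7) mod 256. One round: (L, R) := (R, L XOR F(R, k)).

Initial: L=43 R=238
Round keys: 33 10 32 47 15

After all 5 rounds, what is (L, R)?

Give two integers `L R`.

Answer: 163 173

Derivation:
Round 1 (k=33): L=238 R=158
Round 2 (k=10): L=158 R=221
Round 3 (k=32): L=221 R=57
Round 4 (k=47): L=57 R=163
Round 5 (k=15): L=163 R=173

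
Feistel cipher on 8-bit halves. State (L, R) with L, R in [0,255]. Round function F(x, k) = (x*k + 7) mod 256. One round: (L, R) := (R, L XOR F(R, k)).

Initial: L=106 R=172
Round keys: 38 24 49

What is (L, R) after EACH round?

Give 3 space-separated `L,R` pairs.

Answer: 172,229 229,211 211,143

Derivation:
Round 1 (k=38): L=172 R=229
Round 2 (k=24): L=229 R=211
Round 3 (k=49): L=211 R=143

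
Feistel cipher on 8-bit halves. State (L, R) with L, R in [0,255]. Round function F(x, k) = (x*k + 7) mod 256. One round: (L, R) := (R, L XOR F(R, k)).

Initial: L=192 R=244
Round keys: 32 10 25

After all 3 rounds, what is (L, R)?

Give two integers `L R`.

Answer: 57 223

Derivation:
Round 1 (k=32): L=244 R=71
Round 2 (k=10): L=71 R=57
Round 3 (k=25): L=57 R=223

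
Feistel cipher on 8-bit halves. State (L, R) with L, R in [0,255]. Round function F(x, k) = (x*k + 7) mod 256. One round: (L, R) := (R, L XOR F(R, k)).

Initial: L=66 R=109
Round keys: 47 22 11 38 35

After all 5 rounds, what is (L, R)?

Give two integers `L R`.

Round 1 (k=47): L=109 R=72
Round 2 (k=22): L=72 R=90
Round 3 (k=11): L=90 R=173
Round 4 (k=38): L=173 R=239
Round 5 (k=35): L=239 R=25

Answer: 239 25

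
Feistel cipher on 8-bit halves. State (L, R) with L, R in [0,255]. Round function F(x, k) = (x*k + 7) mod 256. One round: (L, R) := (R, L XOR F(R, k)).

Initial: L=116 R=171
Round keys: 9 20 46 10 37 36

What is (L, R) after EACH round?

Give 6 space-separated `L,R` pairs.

Round 1 (k=9): L=171 R=126
Round 2 (k=20): L=126 R=116
Round 3 (k=46): L=116 R=161
Round 4 (k=10): L=161 R=37
Round 5 (k=37): L=37 R=193
Round 6 (k=36): L=193 R=14

Answer: 171,126 126,116 116,161 161,37 37,193 193,14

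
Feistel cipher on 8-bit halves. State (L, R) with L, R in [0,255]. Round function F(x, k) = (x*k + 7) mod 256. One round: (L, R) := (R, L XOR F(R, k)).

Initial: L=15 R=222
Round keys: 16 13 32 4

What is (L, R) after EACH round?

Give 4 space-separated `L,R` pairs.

Answer: 222,232 232,17 17,207 207,82

Derivation:
Round 1 (k=16): L=222 R=232
Round 2 (k=13): L=232 R=17
Round 3 (k=32): L=17 R=207
Round 4 (k=4): L=207 R=82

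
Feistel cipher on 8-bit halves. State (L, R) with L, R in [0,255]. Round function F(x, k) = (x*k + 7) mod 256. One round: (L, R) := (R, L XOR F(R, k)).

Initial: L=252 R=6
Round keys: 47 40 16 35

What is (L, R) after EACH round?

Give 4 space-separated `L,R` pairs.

Round 1 (k=47): L=6 R=221
Round 2 (k=40): L=221 R=137
Round 3 (k=16): L=137 R=74
Round 4 (k=35): L=74 R=172

Answer: 6,221 221,137 137,74 74,172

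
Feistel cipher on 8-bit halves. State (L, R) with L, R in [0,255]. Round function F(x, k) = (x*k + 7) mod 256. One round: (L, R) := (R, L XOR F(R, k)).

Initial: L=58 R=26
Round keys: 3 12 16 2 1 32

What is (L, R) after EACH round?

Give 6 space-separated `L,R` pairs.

Answer: 26,111 111,33 33,120 120,214 214,165 165,113

Derivation:
Round 1 (k=3): L=26 R=111
Round 2 (k=12): L=111 R=33
Round 3 (k=16): L=33 R=120
Round 4 (k=2): L=120 R=214
Round 5 (k=1): L=214 R=165
Round 6 (k=32): L=165 R=113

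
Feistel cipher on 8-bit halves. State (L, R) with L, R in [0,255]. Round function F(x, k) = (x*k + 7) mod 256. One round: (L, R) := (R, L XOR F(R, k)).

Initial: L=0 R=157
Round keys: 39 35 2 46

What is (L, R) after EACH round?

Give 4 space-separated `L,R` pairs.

Round 1 (k=39): L=157 R=242
Round 2 (k=35): L=242 R=128
Round 3 (k=2): L=128 R=245
Round 4 (k=46): L=245 R=141

Answer: 157,242 242,128 128,245 245,141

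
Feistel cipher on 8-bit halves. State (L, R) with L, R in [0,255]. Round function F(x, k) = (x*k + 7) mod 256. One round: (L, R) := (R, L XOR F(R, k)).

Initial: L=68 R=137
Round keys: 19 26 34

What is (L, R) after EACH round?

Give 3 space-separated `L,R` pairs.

Round 1 (k=19): L=137 R=118
Round 2 (k=26): L=118 R=138
Round 3 (k=34): L=138 R=45

Answer: 137,118 118,138 138,45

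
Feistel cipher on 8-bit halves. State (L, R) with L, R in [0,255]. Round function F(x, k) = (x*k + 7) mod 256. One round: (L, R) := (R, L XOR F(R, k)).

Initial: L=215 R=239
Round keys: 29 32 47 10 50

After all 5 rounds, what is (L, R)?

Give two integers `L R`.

Round 1 (k=29): L=239 R=205
Round 2 (k=32): L=205 R=72
Round 3 (k=47): L=72 R=242
Round 4 (k=10): L=242 R=51
Round 5 (k=50): L=51 R=15

Answer: 51 15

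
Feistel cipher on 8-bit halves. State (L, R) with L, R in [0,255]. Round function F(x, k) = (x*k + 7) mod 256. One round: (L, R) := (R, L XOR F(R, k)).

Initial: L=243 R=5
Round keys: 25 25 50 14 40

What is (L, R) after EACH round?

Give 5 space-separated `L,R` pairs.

Round 1 (k=25): L=5 R=119
Round 2 (k=25): L=119 R=163
Round 3 (k=50): L=163 R=170
Round 4 (k=14): L=170 R=240
Round 5 (k=40): L=240 R=45

Answer: 5,119 119,163 163,170 170,240 240,45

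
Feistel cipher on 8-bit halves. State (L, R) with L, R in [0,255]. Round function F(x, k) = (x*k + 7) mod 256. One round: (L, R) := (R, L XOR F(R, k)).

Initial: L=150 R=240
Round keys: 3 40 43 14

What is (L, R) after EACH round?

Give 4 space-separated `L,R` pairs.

Round 1 (k=3): L=240 R=65
Round 2 (k=40): L=65 R=223
Round 3 (k=43): L=223 R=61
Round 4 (k=14): L=61 R=130

Answer: 240,65 65,223 223,61 61,130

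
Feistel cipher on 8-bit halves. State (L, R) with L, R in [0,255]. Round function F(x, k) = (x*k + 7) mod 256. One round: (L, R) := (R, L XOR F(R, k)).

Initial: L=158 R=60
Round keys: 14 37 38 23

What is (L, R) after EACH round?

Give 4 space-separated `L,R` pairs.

Answer: 60,209 209,0 0,214 214,65

Derivation:
Round 1 (k=14): L=60 R=209
Round 2 (k=37): L=209 R=0
Round 3 (k=38): L=0 R=214
Round 4 (k=23): L=214 R=65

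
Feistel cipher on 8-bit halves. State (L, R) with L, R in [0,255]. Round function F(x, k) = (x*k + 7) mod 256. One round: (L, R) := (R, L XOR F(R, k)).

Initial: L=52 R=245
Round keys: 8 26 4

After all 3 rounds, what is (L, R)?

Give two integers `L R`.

Round 1 (k=8): L=245 R=155
Round 2 (k=26): L=155 R=48
Round 3 (k=4): L=48 R=92

Answer: 48 92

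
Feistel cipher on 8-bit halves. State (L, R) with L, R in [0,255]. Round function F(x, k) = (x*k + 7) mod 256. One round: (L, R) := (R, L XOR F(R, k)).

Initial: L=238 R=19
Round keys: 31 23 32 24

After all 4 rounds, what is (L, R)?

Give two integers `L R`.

Round 1 (k=31): L=19 R=186
Round 2 (k=23): L=186 R=174
Round 3 (k=32): L=174 R=125
Round 4 (k=24): L=125 R=17

Answer: 125 17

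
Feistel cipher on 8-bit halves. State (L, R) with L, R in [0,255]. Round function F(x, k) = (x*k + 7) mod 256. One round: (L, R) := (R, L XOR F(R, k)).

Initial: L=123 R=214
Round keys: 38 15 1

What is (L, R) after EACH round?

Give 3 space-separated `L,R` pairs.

Answer: 214,176 176,129 129,56

Derivation:
Round 1 (k=38): L=214 R=176
Round 2 (k=15): L=176 R=129
Round 3 (k=1): L=129 R=56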